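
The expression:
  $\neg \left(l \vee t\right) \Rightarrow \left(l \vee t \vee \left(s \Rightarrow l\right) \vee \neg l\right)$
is always true.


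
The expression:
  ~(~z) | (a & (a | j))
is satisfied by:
  {a: True, z: True}
  {a: True, z: False}
  {z: True, a: False}


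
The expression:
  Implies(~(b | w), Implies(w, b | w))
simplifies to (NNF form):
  True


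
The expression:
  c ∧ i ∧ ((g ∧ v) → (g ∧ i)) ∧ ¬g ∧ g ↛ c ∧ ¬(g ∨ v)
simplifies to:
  False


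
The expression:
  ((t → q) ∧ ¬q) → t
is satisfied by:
  {t: True, q: True}
  {t: True, q: False}
  {q: True, t: False}


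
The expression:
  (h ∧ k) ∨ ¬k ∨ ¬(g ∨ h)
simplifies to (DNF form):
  h ∨ ¬g ∨ ¬k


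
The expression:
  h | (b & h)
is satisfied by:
  {h: True}


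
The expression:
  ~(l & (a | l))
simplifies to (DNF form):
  ~l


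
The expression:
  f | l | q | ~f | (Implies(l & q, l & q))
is always true.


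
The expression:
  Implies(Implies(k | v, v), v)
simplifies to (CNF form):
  k | v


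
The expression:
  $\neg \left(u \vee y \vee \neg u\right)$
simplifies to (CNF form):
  $\text{False}$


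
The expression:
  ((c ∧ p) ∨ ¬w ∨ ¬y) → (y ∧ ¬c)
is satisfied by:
  {w: True, y: True, c: False, p: False}
  {y: True, p: False, w: False, c: False}
  {p: True, w: True, y: True, c: False}
  {p: True, y: True, w: False, c: False}
  {c: True, w: True, y: True, p: False}


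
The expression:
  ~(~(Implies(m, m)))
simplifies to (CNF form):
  True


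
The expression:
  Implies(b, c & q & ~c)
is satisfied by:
  {b: False}


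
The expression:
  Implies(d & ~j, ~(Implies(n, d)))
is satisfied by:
  {j: True, d: False}
  {d: False, j: False}
  {d: True, j: True}


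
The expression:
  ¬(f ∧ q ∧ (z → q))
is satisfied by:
  {q: False, f: False}
  {f: True, q: False}
  {q: True, f: False}


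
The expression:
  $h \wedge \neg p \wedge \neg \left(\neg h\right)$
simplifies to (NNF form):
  $h \wedge \neg p$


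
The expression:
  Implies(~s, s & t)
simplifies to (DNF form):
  s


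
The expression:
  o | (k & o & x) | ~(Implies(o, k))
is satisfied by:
  {o: True}


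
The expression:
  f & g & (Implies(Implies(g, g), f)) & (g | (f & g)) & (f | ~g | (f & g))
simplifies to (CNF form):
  f & g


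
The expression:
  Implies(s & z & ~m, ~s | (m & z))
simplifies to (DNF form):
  m | ~s | ~z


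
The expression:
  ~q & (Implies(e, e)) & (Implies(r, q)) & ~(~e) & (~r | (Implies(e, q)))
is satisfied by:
  {e: True, q: False, r: False}


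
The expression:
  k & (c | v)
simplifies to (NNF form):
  k & (c | v)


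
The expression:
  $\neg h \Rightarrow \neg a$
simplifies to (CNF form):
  $h \vee \neg a$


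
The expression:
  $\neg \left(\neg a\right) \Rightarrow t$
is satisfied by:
  {t: True, a: False}
  {a: False, t: False}
  {a: True, t: True}


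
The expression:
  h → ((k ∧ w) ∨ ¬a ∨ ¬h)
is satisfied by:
  {w: True, k: True, h: False, a: False}
  {w: True, k: False, h: False, a: False}
  {k: True, w: False, h: False, a: False}
  {w: False, k: False, h: False, a: False}
  {a: True, w: True, k: True, h: False}
  {a: True, w: True, k: False, h: False}
  {a: True, k: True, w: False, h: False}
  {a: True, k: False, w: False, h: False}
  {w: True, h: True, k: True, a: False}
  {w: True, h: True, k: False, a: False}
  {h: True, k: True, w: False, a: False}
  {h: True, w: False, k: False, a: False}
  {a: True, w: True, h: True, k: True}


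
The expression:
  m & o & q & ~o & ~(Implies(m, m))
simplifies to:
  False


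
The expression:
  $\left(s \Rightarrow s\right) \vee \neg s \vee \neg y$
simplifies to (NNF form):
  $\text{True}$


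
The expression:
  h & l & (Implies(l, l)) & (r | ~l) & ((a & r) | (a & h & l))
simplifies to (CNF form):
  a & h & l & r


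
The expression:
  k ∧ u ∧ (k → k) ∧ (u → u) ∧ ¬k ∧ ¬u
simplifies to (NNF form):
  False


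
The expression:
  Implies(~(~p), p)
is always true.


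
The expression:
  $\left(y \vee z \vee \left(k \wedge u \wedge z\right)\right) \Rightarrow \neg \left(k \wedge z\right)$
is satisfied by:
  {k: False, z: False}
  {z: True, k: False}
  {k: True, z: False}


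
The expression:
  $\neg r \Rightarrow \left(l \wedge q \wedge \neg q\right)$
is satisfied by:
  {r: True}


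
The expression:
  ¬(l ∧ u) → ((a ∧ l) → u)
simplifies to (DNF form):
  u ∨ ¬a ∨ ¬l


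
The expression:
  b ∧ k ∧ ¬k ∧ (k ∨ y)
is never true.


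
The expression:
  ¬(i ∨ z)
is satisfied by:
  {i: False, z: False}


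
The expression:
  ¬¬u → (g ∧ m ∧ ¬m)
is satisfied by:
  {u: False}


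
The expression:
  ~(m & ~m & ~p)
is always true.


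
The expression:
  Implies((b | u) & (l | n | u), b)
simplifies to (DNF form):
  b | ~u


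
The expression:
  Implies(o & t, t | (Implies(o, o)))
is always true.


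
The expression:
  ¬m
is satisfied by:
  {m: False}


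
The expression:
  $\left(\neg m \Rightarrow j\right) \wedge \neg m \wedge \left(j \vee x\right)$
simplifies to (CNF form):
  $j \wedge \neg m$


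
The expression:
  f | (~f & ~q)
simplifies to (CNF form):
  f | ~q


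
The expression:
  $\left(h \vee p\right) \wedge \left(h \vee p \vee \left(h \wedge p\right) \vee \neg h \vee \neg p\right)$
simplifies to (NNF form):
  $h \vee p$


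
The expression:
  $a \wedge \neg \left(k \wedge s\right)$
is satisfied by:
  {a: True, s: False, k: False}
  {a: True, k: True, s: False}
  {a: True, s: True, k: False}


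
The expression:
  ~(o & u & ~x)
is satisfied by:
  {x: True, u: False, o: False}
  {u: False, o: False, x: False}
  {x: True, o: True, u: False}
  {o: True, u: False, x: False}
  {x: True, u: True, o: False}
  {u: True, x: False, o: False}
  {x: True, o: True, u: True}


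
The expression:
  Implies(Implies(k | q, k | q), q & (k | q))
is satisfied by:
  {q: True}


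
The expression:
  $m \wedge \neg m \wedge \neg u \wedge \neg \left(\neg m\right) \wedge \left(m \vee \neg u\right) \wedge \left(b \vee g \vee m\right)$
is never true.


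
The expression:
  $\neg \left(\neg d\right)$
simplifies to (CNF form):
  $d$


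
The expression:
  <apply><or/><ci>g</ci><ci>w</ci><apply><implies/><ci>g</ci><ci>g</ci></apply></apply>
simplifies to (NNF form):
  <true/>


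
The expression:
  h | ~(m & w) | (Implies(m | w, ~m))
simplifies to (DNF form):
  h | ~m | ~w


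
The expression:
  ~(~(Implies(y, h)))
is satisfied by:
  {h: True, y: False}
  {y: False, h: False}
  {y: True, h: True}


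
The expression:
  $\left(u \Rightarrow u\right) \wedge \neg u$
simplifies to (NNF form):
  $\neg u$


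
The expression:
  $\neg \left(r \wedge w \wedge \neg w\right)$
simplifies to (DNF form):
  $\text{True}$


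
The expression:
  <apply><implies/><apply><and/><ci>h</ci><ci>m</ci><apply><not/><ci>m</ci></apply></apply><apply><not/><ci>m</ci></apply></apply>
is always true.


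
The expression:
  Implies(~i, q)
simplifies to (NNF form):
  i | q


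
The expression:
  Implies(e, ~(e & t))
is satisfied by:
  {e: False, t: False}
  {t: True, e: False}
  {e: True, t: False}


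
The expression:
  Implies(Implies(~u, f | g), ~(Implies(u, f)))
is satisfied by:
  {u: True, f: False, g: False}
  {f: False, g: False, u: False}
  {u: True, g: True, f: False}


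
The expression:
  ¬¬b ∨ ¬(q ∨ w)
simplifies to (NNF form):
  b ∨ (¬q ∧ ¬w)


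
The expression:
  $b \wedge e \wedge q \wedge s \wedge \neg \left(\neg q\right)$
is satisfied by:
  {e: True, b: True, q: True, s: True}


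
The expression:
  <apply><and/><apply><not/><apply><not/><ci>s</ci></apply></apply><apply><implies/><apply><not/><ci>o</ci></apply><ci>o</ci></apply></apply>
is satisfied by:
  {s: True, o: True}


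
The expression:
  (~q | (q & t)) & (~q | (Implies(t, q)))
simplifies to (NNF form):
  t | ~q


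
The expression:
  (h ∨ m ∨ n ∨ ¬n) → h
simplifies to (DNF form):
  h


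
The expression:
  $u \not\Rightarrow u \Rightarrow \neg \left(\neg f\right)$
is always true.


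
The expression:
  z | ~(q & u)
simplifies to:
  z | ~q | ~u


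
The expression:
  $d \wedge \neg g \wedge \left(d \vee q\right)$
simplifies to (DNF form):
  $d \wedge \neg g$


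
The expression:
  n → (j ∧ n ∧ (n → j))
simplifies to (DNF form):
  j ∨ ¬n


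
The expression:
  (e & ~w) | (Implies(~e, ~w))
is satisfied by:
  {e: True, w: False}
  {w: False, e: False}
  {w: True, e: True}


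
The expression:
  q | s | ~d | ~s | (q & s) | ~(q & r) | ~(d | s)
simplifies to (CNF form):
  True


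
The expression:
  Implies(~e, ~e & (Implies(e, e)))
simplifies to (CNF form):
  True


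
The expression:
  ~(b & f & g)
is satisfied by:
  {g: False, b: False, f: False}
  {f: True, g: False, b: False}
  {b: True, g: False, f: False}
  {f: True, b: True, g: False}
  {g: True, f: False, b: False}
  {f: True, g: True, b: False}
  {b: True, g: True, f: False}


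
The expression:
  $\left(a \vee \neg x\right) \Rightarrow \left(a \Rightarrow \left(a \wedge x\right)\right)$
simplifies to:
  $x \vee \neg a$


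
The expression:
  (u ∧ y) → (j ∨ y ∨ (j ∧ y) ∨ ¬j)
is always true.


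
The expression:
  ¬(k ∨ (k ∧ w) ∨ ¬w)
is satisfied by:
  {w: True, k: False}


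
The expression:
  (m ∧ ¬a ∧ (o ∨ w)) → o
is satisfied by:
  {a: True, o: True, w: False, m: False}
  {a: True, w: False, m: False, o: False}
  {o: True, w: False, m: False, a: False}
  {o: False, w: False, m: False, a: False}
  {a: True, m: True, o: True, w: False}
  {a: True, m: True, o: False, w: False}
  {m: True, o: True, a: False, w: False}
  {m: True, a: False, w: False, o: False}
  {o: True, a: True, w: True, m: False}
  {a: True, w: True, o: False, m: False}
  {o: True, w: True, a: False, m: False}
  {w: True, a: False, m: False, o: False}
  {a: True, m: True, w: True, o: True}
  {a: True, m: True, w: True, o: False}
  {m: True, w: True, o: True, a: False}


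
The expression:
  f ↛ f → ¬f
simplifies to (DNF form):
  True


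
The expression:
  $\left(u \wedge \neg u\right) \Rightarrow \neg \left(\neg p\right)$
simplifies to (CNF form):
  $\text{True}$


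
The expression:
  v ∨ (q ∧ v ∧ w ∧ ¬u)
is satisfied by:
  {v: True}


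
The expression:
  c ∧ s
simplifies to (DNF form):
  c ∧ s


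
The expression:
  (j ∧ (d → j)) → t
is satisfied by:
  {t: True, j: False}
  {j: False, t: False}
  {j: True, t: True}


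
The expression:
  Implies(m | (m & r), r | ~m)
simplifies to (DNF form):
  r | ~m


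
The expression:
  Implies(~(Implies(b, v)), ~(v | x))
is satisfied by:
  {v: True, x: False, b: False}
  {v: False, x: False, b: False}
  {b: True, v: True, x: False}
  {b: True, v: False, x: False}
  {x: True, v: True, b: False}
  {x: True, v: False, b: False}
  {x: True, b: True, v: True}


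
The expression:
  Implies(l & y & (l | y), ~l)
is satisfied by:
  {l: False, y: False}
  {y: True, l: False}
  {l: True, y: False}


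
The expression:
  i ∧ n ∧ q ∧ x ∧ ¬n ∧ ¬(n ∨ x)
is never true.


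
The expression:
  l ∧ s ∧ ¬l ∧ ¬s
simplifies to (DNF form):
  False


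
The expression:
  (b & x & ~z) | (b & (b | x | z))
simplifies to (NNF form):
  b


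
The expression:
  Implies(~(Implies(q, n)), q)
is always true.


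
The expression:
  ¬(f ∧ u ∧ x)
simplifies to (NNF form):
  ¬f ∨ ¬u ∨ ¬x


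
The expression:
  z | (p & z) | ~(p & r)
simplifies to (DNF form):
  z | ~p | ~r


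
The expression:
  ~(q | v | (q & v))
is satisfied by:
  {q: False, v: False}


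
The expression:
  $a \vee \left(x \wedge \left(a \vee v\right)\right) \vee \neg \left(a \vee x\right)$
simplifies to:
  $a \vee v \vee \neg x$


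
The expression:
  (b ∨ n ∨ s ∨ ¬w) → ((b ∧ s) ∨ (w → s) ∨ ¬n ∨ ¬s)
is always true.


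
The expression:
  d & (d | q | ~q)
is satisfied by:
  {d: True}


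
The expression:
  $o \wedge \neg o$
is never true.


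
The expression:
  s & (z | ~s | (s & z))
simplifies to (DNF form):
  s & z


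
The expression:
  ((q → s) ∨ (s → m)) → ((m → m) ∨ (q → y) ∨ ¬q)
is always true.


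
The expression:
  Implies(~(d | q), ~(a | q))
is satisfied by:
  {d: True, q: True, a: False}
  {d: True, q: False, a: False}
  {q: True, d: False, a: False}
  {d: False, q: False, a: False}
  {a: True, d: True, q: True}
  {a: True, d: True, q: False}
  {a: True, q: True, d: False}


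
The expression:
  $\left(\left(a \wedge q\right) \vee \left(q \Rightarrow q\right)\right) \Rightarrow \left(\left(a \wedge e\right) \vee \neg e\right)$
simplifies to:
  $a \vee \neg e$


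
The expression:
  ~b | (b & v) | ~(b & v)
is always true.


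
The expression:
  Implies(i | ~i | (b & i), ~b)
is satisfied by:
  {b: False}


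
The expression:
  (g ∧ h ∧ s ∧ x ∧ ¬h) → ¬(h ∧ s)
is always true.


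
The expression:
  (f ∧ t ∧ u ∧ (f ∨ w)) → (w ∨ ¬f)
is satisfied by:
  {w: True, u: False, t: False, f: False}
  {f: False, u: False, w: False, t: False}
  {f: True, w: True, u: False, t: False}
  {f: True, u: False, w: False, t: False}
  {t: True, w: True, f: False, u: False}
  {t: True, f: False, u: False, w: False}
  {t: True, f: True, w: True, u: False}
  {t: True, f: True, u: False, w: False}
  {w: True, u: True, t: False, f: False}
  {u: True, t: False, w: False, f: False}
  {f: True, u: True, w: True, t: False}
  {f: True, u: True, t: False, w: False}
  {w: True, u: True, t: True, f: False}
  {u: True, t: True, f: False, w: False}
  {f: True, u: True, t: True, w: True}


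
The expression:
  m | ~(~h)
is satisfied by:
  {m: True, h: True}
  {m: True, h: False}
  {h: True, m: False}


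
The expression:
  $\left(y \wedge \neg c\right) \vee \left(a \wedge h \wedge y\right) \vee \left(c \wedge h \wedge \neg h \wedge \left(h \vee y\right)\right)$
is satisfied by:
  {h: True, a: True, y: True, c: False}
  {h: True, y: True, a: False, c: False}
  {a: True, y: True, h: False, c: False}
  {y: True, h: False, a: False, c: False}
  {h: True, c: True, a: True, y: True}


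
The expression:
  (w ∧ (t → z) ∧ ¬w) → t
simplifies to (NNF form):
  True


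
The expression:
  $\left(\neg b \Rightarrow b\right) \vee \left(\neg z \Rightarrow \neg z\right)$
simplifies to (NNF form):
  $\text{True}$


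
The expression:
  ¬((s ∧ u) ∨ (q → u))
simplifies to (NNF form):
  q ∧ ¬u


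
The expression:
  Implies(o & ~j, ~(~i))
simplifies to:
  i | j | ~o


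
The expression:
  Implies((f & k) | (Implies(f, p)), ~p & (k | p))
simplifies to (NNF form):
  ~p & (f | k)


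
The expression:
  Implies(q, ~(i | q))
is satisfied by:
  {q: False}


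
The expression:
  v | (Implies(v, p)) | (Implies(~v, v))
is always true.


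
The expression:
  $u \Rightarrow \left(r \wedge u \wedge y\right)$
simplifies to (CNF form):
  $\left(r \vee \neg u\right) \wedge \left(y \vee \neg u\right)$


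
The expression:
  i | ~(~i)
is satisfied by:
  {i: True}


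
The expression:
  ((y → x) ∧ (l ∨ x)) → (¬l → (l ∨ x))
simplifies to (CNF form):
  True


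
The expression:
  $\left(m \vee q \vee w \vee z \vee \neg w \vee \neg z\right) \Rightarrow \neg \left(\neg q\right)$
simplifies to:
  $q$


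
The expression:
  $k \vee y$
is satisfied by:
  {y: True, k: True}
  {y: True, k: False}
  {k: True, y: False}


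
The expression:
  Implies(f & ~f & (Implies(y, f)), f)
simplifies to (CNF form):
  True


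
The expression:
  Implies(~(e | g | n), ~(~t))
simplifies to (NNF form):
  e | g | n | t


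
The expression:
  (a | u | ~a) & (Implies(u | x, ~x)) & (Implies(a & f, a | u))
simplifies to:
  ~x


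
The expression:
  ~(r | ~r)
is never true.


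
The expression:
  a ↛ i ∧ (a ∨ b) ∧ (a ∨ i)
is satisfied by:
  {a: True, i: False}


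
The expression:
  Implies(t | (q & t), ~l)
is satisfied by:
  {l: False, t: False}
  {t: True, l: False}
  {l: True, t: False}


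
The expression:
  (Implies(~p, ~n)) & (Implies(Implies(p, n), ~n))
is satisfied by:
  {n: False}


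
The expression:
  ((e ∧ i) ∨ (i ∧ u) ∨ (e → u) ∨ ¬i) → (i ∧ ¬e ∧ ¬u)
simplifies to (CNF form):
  i ∧ ¬e ∧ ¬u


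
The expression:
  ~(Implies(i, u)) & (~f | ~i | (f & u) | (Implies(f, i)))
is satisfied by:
  {i: True, u: False}


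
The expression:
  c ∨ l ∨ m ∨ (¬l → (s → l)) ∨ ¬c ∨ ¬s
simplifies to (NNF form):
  True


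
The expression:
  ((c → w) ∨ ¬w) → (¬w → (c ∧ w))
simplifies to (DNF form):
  w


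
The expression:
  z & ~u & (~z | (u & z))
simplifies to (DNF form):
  False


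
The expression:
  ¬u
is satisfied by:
  {u: False}


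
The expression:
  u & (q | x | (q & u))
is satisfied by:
  {u: True, x: True, q: True}
  {u: True, x: True, q: False}
  {u: True, q: True, x: False}


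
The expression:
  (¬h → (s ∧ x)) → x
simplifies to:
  x ∨ ¬h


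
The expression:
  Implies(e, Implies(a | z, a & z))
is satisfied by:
  {a: False, e: False, z: False}
  {z: True, a: False, e: False}
  {a: True, z: False, e: False}
  {z: True, a: True, e: False}
  {e: True, z: False, a: False}
  {z: True, e: True, a: True}


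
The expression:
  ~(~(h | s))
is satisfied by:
  {s: True, h: True}
  {s: True, h: False}
  {h: True, s: False}


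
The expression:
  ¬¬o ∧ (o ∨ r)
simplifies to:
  o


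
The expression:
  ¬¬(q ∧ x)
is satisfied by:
  {x: True, q: True}


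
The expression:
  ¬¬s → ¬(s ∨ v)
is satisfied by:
  {s: False}


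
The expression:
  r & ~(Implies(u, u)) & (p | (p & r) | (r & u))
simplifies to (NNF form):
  False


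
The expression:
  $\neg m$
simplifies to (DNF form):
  $\neg m$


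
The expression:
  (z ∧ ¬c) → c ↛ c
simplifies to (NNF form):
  c ∨ ¬z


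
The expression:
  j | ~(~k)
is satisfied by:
  {k: True, j: True}
  {k: True, j: False}
  {j: True, k: False}


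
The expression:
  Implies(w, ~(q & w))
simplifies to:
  ~q | ~w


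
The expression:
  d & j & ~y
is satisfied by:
  {j: True, d: True, y: False}


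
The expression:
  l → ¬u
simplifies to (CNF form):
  ¬l ∨ ¬u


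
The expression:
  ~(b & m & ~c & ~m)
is always true.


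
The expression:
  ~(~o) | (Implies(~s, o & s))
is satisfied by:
  {o: True, s: True}
  {o: True, s: False}
  {s: True, o: False}


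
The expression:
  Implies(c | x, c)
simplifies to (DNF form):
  c | ~x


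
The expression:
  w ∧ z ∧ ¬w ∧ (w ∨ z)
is never true.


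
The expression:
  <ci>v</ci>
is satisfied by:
  {v: True}


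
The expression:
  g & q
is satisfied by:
  {g: True, q: True}


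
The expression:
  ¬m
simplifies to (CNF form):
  ¬m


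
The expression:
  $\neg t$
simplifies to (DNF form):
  $\neg t$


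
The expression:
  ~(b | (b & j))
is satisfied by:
  {b: False}


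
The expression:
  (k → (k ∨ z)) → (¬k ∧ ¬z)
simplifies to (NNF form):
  ¬k ∧ ¬z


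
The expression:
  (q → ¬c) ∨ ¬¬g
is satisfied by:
  {g: True, c: False, q: False}
  {g: False, c: False, q: False}
  {q: True, g: True, c: False}
  {q: True, g: False, c: False}
  {c: True, g: True, q: False}
  {c: True, g: False, q: False}
  {c: True, q: True, g: True}


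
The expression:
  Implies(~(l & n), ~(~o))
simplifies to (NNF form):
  o | (l & n)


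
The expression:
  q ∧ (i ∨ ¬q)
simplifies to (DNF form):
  i ∧ q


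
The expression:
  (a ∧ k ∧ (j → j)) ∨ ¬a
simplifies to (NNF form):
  k ∨ ¬a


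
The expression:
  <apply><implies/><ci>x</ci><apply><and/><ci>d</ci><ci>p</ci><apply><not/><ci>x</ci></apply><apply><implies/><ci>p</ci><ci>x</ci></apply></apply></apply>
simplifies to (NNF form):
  <apply><not/><ci>x</ci></apply>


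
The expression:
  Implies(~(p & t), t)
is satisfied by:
  {t: True}


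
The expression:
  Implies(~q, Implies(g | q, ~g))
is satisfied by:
  {q: True, g: False}
  {g: False, q: False}
  {g: True, q: True}


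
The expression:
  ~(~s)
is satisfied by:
  {s: True}


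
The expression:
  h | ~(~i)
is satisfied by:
  {i: True, h: True}
  {i: True, h: False}
  {h: True, i: False}


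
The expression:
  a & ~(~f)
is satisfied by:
  {a: True, f: True}


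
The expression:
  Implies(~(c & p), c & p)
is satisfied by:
  {c: True, p: True}


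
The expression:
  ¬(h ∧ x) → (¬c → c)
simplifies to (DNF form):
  c ∨ (h ∧ x)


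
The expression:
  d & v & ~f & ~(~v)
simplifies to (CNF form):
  d & v & ~f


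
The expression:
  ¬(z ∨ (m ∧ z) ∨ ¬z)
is never true.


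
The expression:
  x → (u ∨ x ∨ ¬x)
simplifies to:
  True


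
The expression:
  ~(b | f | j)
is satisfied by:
  {f: False, j: False, b: False}


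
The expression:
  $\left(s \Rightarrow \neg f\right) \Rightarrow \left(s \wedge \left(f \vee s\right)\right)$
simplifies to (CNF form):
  $s$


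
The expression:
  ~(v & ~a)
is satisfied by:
  {a: True, v: False}
  {v: False, a: False}
  {v: True, a: True}


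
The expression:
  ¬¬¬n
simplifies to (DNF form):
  ¬n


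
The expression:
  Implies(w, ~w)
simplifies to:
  ~w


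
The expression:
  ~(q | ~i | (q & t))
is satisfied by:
  {i: True, q: False}


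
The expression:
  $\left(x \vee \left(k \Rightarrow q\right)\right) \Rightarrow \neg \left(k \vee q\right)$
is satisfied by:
  {q: False, k: False, x: False}
  {x: True, q: False, k: False}
  {k: True, q: False, x: False}


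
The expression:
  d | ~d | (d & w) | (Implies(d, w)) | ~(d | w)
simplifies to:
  True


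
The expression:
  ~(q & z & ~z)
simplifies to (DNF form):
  True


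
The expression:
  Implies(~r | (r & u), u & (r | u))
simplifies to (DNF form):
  r | u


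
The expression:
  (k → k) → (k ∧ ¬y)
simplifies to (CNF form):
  k ∧ ¬y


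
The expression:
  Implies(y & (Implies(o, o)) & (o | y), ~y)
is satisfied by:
  {y: False}


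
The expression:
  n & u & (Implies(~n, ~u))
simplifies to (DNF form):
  n & u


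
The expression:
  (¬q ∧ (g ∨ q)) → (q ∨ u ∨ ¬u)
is always true.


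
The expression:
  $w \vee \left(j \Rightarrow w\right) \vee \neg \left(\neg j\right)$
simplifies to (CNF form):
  $\text{True}$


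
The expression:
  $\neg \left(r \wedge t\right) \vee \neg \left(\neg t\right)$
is always true.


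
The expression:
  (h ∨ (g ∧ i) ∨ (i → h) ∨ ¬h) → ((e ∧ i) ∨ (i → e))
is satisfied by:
  {e: True, i: False}
  {i: False, e: False}
  {i: True, e: True}


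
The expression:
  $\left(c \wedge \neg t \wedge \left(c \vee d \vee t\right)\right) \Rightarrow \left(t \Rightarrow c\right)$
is always true.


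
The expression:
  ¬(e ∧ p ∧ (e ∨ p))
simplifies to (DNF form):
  ¬e ∨ ¬p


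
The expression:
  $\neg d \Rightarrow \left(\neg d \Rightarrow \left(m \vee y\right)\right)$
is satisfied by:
  {y: True, d: True, m: True}
  {y: True, d: True, m: False}
  {y: True, m: True, d: False}
  {y: True, m: False, d: False}
  {d: True, m: True, y: False}
  {d: True, m: False, y: False}
  {m: True, d: False, y: False}


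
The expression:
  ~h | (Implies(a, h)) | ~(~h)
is always true.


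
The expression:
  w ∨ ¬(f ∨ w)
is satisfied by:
  {w: True, f: False}
  {f: False, w: False}
  {f: True, w: True}


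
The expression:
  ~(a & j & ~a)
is always true.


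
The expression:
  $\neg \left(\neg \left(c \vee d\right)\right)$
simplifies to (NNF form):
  $c \vee d$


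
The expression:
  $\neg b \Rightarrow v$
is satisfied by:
  {b: True, v: True}
  {b: True, v: False}
  {v: True, b: False}


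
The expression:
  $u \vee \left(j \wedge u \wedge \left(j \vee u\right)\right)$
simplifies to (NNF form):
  $u$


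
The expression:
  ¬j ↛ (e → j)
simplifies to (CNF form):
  e ∧ ¬j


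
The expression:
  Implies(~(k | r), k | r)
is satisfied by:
  {r: True, k: True}
  {r: True, k: False}
  {k: True, r: False}


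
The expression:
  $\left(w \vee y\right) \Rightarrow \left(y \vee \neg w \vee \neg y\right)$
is always true.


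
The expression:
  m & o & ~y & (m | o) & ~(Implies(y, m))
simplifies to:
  False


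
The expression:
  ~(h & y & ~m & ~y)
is always true.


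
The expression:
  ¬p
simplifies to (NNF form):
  ¬p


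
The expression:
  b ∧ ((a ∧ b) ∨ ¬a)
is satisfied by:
  {b: True}


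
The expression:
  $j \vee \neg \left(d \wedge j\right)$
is always true.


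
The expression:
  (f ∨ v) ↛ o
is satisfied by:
  {v: True, f: True, o: False}
  {v: True, o: False, f: False}
  {f: True, o: False, v: False}


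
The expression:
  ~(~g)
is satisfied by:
  {g: True}


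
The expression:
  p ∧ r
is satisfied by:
  {r: True, p: True}


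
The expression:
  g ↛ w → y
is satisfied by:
  {y: True, w: True, g: False}
  {y: True, g: False, w: False}
  {w: True, g: False, y: False}
  {w: False, g: False, y: False}
  {y: True, w: True, g: True}
  {y: True, g: True, w: False}
  {w: True, g: True, y: False}


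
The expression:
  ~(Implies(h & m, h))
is never true.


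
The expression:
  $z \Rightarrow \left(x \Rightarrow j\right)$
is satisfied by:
  {j: True, z: False, x: False}
  {j: False, z: False, x: False}
  {x: True, j: True, z: False}
  {x: True, j: False, z: False}
  {z: True, j: True, x: False}
  {z: True, j: False, x: False}
  {z: True, x: True, j: True}


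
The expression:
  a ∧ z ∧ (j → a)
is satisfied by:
  {a: True, z: True}


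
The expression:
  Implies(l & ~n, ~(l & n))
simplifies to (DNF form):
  True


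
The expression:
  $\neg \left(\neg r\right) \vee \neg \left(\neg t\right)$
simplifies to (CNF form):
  $r \vee t$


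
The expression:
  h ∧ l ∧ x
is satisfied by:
  {h: True, x: True, l: True}


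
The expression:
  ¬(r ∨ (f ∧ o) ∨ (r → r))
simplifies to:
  False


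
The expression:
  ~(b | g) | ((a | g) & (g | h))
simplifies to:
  g | ~b | (a & h)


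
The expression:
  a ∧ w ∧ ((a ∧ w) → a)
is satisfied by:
  {a: True, w: True}


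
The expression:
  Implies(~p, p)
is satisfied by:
  {p: True}


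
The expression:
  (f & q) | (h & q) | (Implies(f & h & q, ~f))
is always true.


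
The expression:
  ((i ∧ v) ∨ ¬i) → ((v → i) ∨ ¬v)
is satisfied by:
  {i: True, v: False}
  {v: False, i: False}
  {v: True, i: True}


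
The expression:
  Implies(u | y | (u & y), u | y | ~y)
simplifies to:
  True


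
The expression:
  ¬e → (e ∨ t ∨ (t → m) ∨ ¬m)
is always true.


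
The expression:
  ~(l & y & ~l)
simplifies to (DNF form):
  True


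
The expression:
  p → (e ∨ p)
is always true.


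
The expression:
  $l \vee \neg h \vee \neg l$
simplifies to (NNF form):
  $\text{True}$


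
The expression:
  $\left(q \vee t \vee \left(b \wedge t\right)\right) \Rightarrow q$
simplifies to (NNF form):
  $q \vee \neg t$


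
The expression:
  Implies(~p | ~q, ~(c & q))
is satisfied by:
  {p: True, c: False, q: False}
  {c: False, q: False, p: False}
  {p: True, q: True, c: False}
  {q: True, c: False, p: False}
  {p: True, c: True, q: False}
  {c: True, p: False, q: False}
  {p: True, q: True, c: True}


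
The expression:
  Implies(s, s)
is always true.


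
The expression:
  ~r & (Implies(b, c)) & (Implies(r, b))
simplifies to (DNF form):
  (c & ~r) | (~b & ~r)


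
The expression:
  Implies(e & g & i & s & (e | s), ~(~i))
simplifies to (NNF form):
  True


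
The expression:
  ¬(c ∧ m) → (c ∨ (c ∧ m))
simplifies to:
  c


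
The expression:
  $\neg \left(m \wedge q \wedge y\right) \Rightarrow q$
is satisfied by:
  {q: True}


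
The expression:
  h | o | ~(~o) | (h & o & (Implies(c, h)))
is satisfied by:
  {o: True, h: True}
  {o: True, h: False}
  {h: True, o: False}


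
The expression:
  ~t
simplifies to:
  ~t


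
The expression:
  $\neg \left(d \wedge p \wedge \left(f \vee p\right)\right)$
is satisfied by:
  {p: False, d: False}
  {d: True, p: False}
  {p: True, d: False}


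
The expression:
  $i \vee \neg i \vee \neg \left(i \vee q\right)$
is always true.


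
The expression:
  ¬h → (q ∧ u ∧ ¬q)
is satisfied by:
  {h: True}


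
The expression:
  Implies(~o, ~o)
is always true.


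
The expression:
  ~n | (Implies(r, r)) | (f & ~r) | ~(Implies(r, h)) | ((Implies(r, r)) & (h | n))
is always true.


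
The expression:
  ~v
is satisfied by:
  {v: False}


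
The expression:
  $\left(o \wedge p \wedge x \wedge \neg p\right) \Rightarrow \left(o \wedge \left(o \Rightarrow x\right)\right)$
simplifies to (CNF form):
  $\text{True}$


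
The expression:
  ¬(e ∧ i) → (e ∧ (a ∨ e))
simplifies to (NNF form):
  e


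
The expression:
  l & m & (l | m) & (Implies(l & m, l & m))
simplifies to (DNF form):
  l & m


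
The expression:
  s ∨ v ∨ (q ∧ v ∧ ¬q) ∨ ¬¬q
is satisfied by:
  {q: True, v: True, s: True}
  {q: True, v: True, s: False}
  {q: True, s: True, v: False}
  {q: True, s: False, v: False}
  {v: True, s: True, q: False}
  {v: True, s: False, q: False}
  {s: True, v: False, q: False}


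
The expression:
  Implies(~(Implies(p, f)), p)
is always true.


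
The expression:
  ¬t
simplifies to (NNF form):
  ¬t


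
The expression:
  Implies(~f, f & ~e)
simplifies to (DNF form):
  f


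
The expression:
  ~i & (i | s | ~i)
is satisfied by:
  {i: False}


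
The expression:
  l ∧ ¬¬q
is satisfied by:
  {q: True, l: True}


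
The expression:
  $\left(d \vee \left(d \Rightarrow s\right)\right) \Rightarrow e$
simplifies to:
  $e$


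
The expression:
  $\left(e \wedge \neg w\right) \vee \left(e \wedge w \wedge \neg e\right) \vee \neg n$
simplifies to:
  $\left(e \wedge \neg w\right) \vee \neg n$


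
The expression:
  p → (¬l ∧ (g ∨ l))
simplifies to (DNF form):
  (g ∧ ¬l) ∨ ¬p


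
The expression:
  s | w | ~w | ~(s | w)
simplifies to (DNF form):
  True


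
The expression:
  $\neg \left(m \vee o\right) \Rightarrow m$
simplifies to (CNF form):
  $m \vee o$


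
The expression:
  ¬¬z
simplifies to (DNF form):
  z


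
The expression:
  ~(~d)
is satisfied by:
  {d: True}


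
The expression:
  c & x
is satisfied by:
  {c: True, x: True}


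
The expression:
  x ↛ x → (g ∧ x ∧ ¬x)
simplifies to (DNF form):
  True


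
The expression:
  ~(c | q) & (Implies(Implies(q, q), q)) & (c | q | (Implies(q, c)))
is never true.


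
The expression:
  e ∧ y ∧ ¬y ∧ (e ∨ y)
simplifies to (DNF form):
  False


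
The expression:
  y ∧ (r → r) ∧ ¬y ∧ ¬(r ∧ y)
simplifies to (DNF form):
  False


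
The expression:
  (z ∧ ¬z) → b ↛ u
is always true.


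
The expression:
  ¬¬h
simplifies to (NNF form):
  h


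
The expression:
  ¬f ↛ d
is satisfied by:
  {d: False, f: False}


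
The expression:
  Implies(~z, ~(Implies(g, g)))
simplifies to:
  z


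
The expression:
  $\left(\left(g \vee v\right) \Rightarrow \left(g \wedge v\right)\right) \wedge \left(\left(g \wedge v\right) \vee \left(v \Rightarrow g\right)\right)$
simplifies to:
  $\left(g \wedge v\right) \vee \left(\neg g \wedge \neg v\right)$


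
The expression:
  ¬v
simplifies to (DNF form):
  ¬v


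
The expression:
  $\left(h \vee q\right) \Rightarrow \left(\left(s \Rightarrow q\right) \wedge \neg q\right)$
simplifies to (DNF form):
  $\left(\neg h \wedge \neg q\right) \vee \left(\neg q \wedge \neg s\right)$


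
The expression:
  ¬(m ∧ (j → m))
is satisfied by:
  {m: False}


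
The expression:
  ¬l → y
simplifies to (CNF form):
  l ∨ y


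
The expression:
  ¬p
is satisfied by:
  {p: False}


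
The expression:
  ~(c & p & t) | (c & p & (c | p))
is always true.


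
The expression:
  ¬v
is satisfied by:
  {v: False}


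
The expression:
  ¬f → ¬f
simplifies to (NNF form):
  True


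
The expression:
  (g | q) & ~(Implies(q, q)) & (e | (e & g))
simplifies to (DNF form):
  False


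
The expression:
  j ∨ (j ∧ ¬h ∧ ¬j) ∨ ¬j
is always true.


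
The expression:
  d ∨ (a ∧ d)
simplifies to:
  d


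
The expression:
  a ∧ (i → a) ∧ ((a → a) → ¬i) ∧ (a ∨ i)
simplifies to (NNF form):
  a ∧ ¬i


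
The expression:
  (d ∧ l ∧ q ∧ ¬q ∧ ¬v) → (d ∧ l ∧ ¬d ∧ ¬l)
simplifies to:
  True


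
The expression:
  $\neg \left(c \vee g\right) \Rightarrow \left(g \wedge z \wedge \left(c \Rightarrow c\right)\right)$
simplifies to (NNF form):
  $c \vee g$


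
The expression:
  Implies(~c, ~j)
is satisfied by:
  {c: True, j: False}
  {j: False, c: False}
  {j: True, c: True}


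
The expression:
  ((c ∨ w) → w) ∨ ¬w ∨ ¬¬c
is always true.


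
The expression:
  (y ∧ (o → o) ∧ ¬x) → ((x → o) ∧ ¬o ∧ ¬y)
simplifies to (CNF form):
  x ∨ ¬y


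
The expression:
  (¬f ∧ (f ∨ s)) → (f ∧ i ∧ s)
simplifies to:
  f ∨ ¬s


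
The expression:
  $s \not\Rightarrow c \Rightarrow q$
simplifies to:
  $c \vee q \vee \neg s$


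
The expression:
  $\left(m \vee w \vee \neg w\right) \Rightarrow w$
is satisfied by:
  {w: True}


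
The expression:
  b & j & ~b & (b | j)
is never true.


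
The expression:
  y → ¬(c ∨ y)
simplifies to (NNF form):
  ¬y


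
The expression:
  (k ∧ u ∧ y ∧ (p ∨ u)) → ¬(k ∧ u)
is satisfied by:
  {u: False, k: False, y: False}
  {y: True, u: False, k: False}
  {k: True, u: False, y: False}
  {y: True, k: True, u: False}
  {u: True, y: False, k: False}
  {y: True, u: True, k: False}
  {k: True, u: True, y: False}


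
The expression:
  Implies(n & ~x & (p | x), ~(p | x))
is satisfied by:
  {x: True, p: False, n: False}
  {p: False, n: False, x: False}
  {x: True, n: True, p: False}
  {n: True, p: False, x: False}
  {x: True, p: True, n: False}
  {p: True, x: False, n: False}
  {x: True, n: True, p: True}


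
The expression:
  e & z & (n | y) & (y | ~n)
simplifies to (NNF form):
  e & y & z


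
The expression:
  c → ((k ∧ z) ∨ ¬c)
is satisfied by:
  {z: True, k: True, c: False}
  {z: True, k: False, c: False}
  {k: True, z: False, c: False}
  {z: False, k: False, c: False}
  {z: True, c: True, k: True}


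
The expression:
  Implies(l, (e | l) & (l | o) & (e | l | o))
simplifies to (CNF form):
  True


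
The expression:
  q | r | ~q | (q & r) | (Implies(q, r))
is always true.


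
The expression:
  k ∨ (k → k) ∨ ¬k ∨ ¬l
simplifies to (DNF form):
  True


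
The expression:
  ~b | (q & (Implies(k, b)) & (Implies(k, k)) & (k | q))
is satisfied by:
  {q: True, b: False}
  {b: False, q: False}
  {b: True, q: True}


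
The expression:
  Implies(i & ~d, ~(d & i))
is always true.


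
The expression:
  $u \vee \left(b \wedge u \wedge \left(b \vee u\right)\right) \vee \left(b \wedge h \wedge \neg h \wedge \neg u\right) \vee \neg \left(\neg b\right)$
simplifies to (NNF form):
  $b \vee u$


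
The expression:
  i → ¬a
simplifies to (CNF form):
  ¬a ∨ ¬i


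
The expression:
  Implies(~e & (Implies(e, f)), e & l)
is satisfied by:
  {e: True}


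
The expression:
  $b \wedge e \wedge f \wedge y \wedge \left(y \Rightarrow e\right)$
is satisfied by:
  {y: True, e: True, b: True, f: True}


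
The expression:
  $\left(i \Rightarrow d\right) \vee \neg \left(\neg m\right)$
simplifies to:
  $d \vee m \vee \neg i$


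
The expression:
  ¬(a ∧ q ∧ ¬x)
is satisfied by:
  {x: True, q: False, a: False}
  {q: False, a: False, x: False}
  {x: True, a: True, q: False}
  {a: True, q: False, x: False}
  {x: True, q: True, a: False}
  {q: True, x: False, a: False}
  {x: True, a: True, q: True}


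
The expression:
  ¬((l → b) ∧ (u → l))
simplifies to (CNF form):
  (l ∨ u) ∧ (l ∨ ¬l) ∧ (u ∨ ¬b) ∧ (¬b ∨ ¬l)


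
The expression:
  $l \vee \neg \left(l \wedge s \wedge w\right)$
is always true.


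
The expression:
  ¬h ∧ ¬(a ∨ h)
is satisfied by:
  {h: False, a: False}


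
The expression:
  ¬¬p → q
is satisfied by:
  {q: True, p: False}
  {p: False, q: False}
  {p: True, q: True}


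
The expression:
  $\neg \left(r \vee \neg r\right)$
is never true.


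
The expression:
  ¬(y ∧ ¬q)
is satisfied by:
  {q: True, y: False}
  {y: False, q: False}
  {y: True, q: True}


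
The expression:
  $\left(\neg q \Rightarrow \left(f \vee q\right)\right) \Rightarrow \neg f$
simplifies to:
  $\neg f$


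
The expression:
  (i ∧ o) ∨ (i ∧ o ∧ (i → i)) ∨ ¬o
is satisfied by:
  {i: True, o: False}
  {o: False, i: False}
  {o: True, i: True}


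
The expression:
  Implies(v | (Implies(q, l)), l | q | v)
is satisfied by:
  {l: True, q: True, v: True}
  {l: True, q: True, v: False}
  {l: True, v: True, q: False}
  {l: True, v: False, q: False}
  {q: True, v: True, l: False}
  {q: True, v: False, l: False}
  {v: True, q: False, l: False}


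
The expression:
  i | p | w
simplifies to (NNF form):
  i | p | w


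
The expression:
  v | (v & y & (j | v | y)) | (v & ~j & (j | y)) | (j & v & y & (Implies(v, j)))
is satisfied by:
  {v: True}


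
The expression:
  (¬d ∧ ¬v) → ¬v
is always true.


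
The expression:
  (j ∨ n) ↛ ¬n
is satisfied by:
  {n: True}


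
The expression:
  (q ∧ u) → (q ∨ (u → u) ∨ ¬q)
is always true.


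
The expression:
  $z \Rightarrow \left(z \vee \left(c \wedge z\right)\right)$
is always true.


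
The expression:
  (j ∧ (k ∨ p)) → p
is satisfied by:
  {p: True, k: False, j: False}
  {k: False, j: False, p: False}
  {j: True, p: True, k: False}
  {j: True, k: False, p: False}
  {p: True, k: True, j: False}
  {k: True, p: False, j: False}
  {j: True, k: True, p: True}


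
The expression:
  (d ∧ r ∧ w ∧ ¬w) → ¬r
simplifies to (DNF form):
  True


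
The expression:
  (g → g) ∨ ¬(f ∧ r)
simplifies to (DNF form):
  True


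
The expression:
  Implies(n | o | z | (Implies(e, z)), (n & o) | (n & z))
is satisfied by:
  {n: True, o: True, e: True, z: False}
  {n: True, o: True, e: False, z: False}
  {n: True, z: True, e: True, o: False}
  {n: True, z: True, e: False, o: False}
  {n: True, o: True, z: True, e: True}
  {n: True, o: True, z: True, e: False}
  {e: True, o: False, z: False, n: False}
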